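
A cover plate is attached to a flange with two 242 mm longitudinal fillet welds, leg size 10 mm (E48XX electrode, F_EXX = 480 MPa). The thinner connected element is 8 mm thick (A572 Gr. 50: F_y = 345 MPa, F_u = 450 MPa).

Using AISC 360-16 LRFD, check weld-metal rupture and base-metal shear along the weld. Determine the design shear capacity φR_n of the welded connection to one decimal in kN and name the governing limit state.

739.1 kN (weld metal governs)

Weld metal: throat = 0.707×10 = 7.07 mm, L = 2×242 = 484 mm. φR_n = 0.75 × 0.6 × 480 × 7.07 × 484 = 739.1 kN.
Base metal shear (8 mm plate): yield φR_n = 1.0×0.6×345×8×484 = 801.5 kN; rupture φR_n = 0.75×0.6×450×8×484 = 784.1 kN; take 784.1 kN (rupture).
Governing: min(739.1, 784.1) = 739.1 kN → weld metal.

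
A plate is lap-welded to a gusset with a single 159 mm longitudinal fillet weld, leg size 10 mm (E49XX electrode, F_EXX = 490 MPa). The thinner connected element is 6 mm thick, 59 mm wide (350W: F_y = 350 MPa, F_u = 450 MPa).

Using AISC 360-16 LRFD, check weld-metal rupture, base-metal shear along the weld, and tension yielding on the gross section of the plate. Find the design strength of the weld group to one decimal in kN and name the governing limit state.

Weld metal: throat = 0.707×10 = 7.07 mm, L = 159 mm. φR_n = 0.75 × 0.6 × 490 × 7.07 × 159 = 247.9 kN.
Base metal shear (6 mm plate): yield φR_n = 1.0×0.6×350×6×159 = 200.3 kN; rupture φR_n = 0.75×0.6×450×6×159 = 193.2 kN; take 193.2 kN (rupture).
Tension yield (gross): A_g = 59×6 = 354 mm². φR_n = 0.90 × 350 × 354 = 111.5 kN.
Governing: min(247.9, 193.2, 111.5) = 111.5 kN → gross-section yield.

111.5 kN (gross-section yield governs)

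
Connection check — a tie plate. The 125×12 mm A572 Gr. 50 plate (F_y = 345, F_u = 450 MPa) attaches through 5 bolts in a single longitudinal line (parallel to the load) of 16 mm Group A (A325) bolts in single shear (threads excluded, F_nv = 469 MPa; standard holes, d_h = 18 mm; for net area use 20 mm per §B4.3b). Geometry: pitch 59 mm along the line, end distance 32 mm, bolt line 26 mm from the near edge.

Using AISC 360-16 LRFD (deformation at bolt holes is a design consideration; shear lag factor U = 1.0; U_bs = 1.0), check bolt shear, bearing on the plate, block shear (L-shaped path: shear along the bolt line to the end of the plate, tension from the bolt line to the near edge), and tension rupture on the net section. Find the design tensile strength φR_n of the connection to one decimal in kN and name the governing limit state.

353.6 kN (bolt shear governs)

Bolt shear: A_b = π(16)²/4 = 201.06 mm². φR_n = 0.75 × 469 × 201.06 × 5 × 1 = 353.6 kN.
Bearing (12 mm plate, F_u = 450 MPa): end bolts L_c = 32 − 18/2 = 23, R_n = min(1.2×23×12×450, 2.4×16×12×450) = 149.04 kN/bolt; interior L_c = 59 − 18 = 41, R_n = 207.36 kN/bolt. φR_n = 0.75 × (1×149.04 + 4×207.36) = 733.9 kN.
Block shear: shear path 1×[32+4×59] = 1×268 mm, A_gv = 3216, A_nv = 1×(268 − 4.5×20)×12 = 2136 mm²; tension to near edge: (26 − 0.5×20)×12 = 192 mm². R_n = min(0.6×450×2136, 0.6×345×3216) + 1.0×450×192 = min(576.72, 665.71) + 86.4 = 663.12 kN. φR_n = 0.75 × 663.12 = 497.3 kN.
Tension rupture (net): A_n = (125 − 1×20)×12 = 1260 mm² (U = 1.0, A_e = A_n). φR_n = 0.75 × 450 × 1260 = 425.3 kN.
Governing: min(353.6, 733.9, 497.3, 425.3) = 353.6 kN → bolt shear.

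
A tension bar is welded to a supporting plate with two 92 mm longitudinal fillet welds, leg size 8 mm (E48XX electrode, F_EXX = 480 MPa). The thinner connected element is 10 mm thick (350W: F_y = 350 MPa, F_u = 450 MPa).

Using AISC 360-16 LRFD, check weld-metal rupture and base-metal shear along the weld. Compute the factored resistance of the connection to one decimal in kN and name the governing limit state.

Weld metal: throat = 0.707×8 = 5.656 mm, L = 2×92 = 184 mm. φR_n = 0.75 × 0.6 × 480 × 5.656 × 184 = 224.8 kN.
Base metal shear (10 mm plate): yield φR_n = 1.0×0.6×350×10×184 = 386.4 kN; rupture φR_n = 0.75×0.6×450×10×184 = 372.6 kN; take 372.6 kN (rupture).
Governing: min(224.8, 372.6) = 224.8 kN → weld metal.

224.8 kN (weld metal governs)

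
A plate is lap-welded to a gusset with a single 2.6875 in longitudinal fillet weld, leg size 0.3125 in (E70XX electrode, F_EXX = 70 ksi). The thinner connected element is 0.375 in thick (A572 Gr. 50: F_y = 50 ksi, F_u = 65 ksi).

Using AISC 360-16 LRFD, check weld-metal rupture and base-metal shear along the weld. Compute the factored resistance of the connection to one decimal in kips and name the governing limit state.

Weld metal: throat = 0.707×0.3125 = 0.22094 in, L = 2.6875 in. φR_n = 0.75 × 0.6 × 70 × 0.22094 × 2.6875 = 18.7 kips.
Base metal shear (0.375 in plate): yield φR_n = 1.0×0.6×50×0.375×2.6875 = 30.2 kips; rupture φR_n = 0.75×0.6×65×0.375×2.6875 = 29.5 kips; take 29.5 kips (rupture).
Governing: min(18.7, 29.5) = 18.7 kips → weld metal.

18.7 kips (weld metal governs)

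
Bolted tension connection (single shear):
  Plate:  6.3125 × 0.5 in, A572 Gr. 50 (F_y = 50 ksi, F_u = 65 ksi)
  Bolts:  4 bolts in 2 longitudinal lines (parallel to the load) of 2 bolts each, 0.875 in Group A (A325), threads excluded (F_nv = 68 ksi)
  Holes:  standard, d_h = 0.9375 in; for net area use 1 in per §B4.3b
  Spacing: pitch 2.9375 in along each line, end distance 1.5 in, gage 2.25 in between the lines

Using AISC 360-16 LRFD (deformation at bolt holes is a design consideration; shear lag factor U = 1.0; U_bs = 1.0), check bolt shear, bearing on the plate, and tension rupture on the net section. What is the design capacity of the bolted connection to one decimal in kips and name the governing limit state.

105.1 kips (net-section rupture governs)

Bolt shear: A_b = π(0.875)²/4 = 0.60132 in². φR_n = 0.75 × 68 × 0.60132 × 4 × 1 = 122.7 kips.
Bearing (0.5 in plate, F_u = 65 ksi): end bolts L_c = 1.5 − 0.9375/2 = 1.03125, R_n = min(1.2×1.03125×0.5×65, 2.4×0.875×0.5×65) = 40.219 kips/bolt; interior L_c = 2.9375 − 0.9375 = 2, R_n = 68.25 kips/bolt. φR_n = 0.75 × (2×40.219 + 2×68.25) = 162.7 kips.
Tension rupture (net): A_n = (6.3125 − 2×1)×0.5 = 2.1563 in² (U = 1.0, A_e = A_n). φR_n = 0.75 × 65 × 2.1563 = 105.1 kips.
Governing: min(122.7, 162.7, 105.1) = 105.1 kips → net-section rupture.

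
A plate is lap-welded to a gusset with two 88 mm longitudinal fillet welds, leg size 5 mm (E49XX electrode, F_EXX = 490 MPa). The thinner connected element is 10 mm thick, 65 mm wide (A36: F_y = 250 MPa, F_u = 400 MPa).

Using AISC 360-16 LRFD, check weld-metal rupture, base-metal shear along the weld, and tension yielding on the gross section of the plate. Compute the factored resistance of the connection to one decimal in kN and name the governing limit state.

137.2 kN (weld metal governs)

Weld metal: throat = 0.707×5 = 3.535 mm, L = 2×88 = 176 mm. φR_n = 0.75 × 0.6 × 490 × 3.535 × 176 = 137.2 kN.
Base metal shear (10 mm plate): yield φR_n = 1.0×0.6×250×10×176 = 264.0 kN; rupture φR_n = 0.75×0.6×400×10×176 = 316.8 kN; take 264.0 kN (yield).
Tension yield (gross): A_g = 65×10 = 650 mm². φR_n = 0.90 × 250 × 650 = 146.3 kN.
Governing: min(137.2, 264.0, 146.3) = 137.2 kN → weld metal.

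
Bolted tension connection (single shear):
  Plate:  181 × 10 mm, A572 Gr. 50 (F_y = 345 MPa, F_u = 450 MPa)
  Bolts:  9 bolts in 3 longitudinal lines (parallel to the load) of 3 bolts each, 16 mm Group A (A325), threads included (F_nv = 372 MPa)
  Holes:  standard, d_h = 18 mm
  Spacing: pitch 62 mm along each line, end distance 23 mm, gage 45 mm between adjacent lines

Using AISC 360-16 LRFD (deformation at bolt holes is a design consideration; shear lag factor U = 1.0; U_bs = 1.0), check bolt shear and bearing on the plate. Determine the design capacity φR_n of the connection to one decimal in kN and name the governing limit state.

Bolt shear: A_b = π(16)²/4 = 201.06 mm². φR_n = 0.75 × 372 × 201.06 × 9 × 1 = 504.9 kN.
Bearing (10 mm plate, F_u = 450 MPa): end bolts L_c = 23 − 18/2 = 14, R_n = min(1.2×14×10×450, 2.4×16×10×450) = 75.6 kN/bolt; interior L_c = 62 − 18 = 44, R_n = 172.8 kN/bolt. φR_n = 0.75 × (3×75.6 + 6×172.8) = 947.7 kN.
Governing: min(504.9, 947.7) = 504.9 kN → bolt shear.

504.9 kN (bolt shear governs)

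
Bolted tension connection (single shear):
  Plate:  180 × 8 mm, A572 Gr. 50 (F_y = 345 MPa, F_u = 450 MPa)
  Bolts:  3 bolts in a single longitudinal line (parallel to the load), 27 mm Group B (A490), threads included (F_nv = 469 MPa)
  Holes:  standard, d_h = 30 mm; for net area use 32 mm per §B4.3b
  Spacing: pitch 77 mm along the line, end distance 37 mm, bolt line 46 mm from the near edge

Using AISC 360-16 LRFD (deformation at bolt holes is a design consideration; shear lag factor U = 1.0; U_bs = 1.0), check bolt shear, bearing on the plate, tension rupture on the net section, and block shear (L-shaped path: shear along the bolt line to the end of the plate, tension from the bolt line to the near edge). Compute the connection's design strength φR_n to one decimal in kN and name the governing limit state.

Bolt shear: A_b = π(27)²/4 = 572.56 mm². φR_n = 0.75 × 469 × 572.56 × 3 × 1 = 604.2 kN.
Bearing (8 mm plate, F_u = 450 MPa): end bolts L_c = 37 − 30/2 = 22, R_n = min(1.2×22×8×450, 2.4×27×8×450) = 95.04 kN/bolt; interior L_c = 77 − 30 = 47, R_n = 203.04 kN/bolt. φR_n = 0.75 × (1×95.04 + 2×203.04) = 375.8 kN.
Tension rupture (net): A_n = (180 − 1×32)×8 = 1184 mm² (U = 1.0, A_e = A_n). φR_n = 0.75 × 450 × 1184 = 399.6 kN.
Block shear: shear path 1×[37+2×77] = 1×191 mm, A_gv = 1528, A_nv = 1×(191 − 2.5×32)×8 = 888 mm²; tension to near edge: (46 − 0.5×32)×8 = 240 mm². R_n = min(0.6×450×888, 0.6×345×1528) + 1.0×450×240 = min(239.76, 316.3) + 108 = 347.76 kN. φR_n = 0.75 × 347.76 = 260.8 kN.
Governing: min(604.2, 375.8, 399.6, 260.8) = 260.8 kN → block shear.

260.8 kN (block shear governs)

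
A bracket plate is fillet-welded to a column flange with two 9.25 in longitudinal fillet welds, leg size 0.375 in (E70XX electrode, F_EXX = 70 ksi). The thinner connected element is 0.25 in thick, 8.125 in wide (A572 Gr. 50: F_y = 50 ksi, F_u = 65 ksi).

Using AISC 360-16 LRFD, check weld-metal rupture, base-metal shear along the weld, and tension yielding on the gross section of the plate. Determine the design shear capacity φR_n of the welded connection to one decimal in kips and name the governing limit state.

91.4 kips (gross-section yield governs)

Weld metal: throat = 0.707×0.375 = 0.26513 in, L = 2×9.25 = 18.5 in. φR_n = 0.75 × 0.6 × 70 × 0.26513 × 18.5 = 154.5 kips.
Base metal shear (0.25 in plate): yield φR_n = 1.0×0.6×50×0.25×18.5 = 138.8 kips; rupture φR_n = 0.75×0.6×65×0.25×18.5 = 135.3 kips; take 135.3 kips (rupture).
Tension yield (gross): A_g = 8.125×0.25 = 2.0313 in². φR_n = 0.90 × 50 × 2.0313 = 91.4 kips.
Governing: min(154.5, 135.3, 91.4) = 91.4 kips → gross-section yield.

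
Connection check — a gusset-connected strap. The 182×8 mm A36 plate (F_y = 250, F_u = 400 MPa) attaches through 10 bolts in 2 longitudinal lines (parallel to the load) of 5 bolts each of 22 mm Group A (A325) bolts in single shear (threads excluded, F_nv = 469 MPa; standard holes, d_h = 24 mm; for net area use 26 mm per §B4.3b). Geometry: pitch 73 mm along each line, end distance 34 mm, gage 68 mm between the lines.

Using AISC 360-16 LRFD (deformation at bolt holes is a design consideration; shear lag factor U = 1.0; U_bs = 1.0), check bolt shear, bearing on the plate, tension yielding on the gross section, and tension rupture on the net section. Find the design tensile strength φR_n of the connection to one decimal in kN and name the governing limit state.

312.0 kN (net-section rupture governs)

Bolt shear: A_b = π(22)²/4 = 380.13 mm². φR_n = 0.75 × 469 × 380.13 × 10 × 1 = 1337.1 kN.
Bearing (8 mm plate, F_u = 400 MPa): end bolts L_c = 34 − 24/2 = 22, R_n = min(1.2×22×8×400, 2.4×22×8×400) = 84.48 kN/bolt; interior L_c = 73 − 24 = 49, R_n = 168.96 kN/bolt. φR_n = 0.75 × (2×84.48 + 8×168.96) = 1140.5 kN.
Tension yield (gross): A_g = 182×8 = 1456 mm². φR_n = 0.90 × 250 × 1456 = 327.6 kN.
Tension rupture (net): A_n = (182 − 2×26)×8 = 1040 mm² (U = 1.0, A_e = A_n). φR_n = 0.75 × 400 × 1040 = 312.0 kN.
Governing: min(1337.1, 1140.5, 327.6, 312.0) = 312.0 kN → net-section rupture.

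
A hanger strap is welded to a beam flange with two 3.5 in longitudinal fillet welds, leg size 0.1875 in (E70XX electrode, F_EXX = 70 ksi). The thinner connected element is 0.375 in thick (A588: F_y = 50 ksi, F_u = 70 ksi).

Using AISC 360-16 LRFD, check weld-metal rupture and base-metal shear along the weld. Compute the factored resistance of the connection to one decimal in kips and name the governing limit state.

29.2 kips (weld metal governs)

Weld metal: throat = 0.707×0.1875 = 0.13256 in, L = 2×3.5 = 7 in. φR_n = 0.75 × 0.6 × 70 × 0.13256 × 7 = 29.2 kips.
Base metal shear (0.375 in plate): yield φR_n = 1.0×0.6×50×0.375×7 = 78.8 kips; rupture φR_n = 0.75×0.6×70×0.375×7 = 82.7 kips; take 78.8 kips (yield).
Governing: min(29.2, 78.8) = 29.2 kips → weld metal.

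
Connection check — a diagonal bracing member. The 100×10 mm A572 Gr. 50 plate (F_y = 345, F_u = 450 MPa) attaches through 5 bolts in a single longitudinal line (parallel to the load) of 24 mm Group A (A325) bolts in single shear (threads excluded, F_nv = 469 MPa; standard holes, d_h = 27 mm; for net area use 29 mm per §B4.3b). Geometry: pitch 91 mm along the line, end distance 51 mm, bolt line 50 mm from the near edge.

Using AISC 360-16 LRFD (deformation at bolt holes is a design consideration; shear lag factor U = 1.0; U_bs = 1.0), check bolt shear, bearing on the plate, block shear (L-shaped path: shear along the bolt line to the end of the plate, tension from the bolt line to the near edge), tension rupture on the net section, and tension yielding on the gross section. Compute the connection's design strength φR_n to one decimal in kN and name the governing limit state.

239.6 kN (net-section rupture governs)

Bolt shear: A_b = π(24)²/4 = 452.39 mm². φR_n = 0.75 × 469 × 452.39 × 5 × 1 = 795.6 kN.
Bearing (10 mm plate, F_u = 450 MPa): end bolts L_c = 51 − 27/2 = 37.5, R_n = min(1.2×37.5×10×450, 2.4×24×10×450) = 202.5 kN/bolt; interior L_c = 91 − 27 = 64, R_n = 259.2 kN/bolt. φR_n = 0.75 × (1×202.5 + 4×259.2) = 929.5 kN.
Block shear: shear path 1×[51+4×91] = 1×415 mm, A_gv = 4150, A_nv = 1×(415 − 4.5×29)×10 = 2845 mm²; tension to near edge: (50 − 0.5×29)×10 = 355 mm². R_n = min(0.6×450×2845, 0.6×345×4150) + 1.0×450×355 = min(768.15, 859.05) + 159.75 = 927.9 kN. φR_n = 0.75 × 927.9 = 695.9 kN.
Tension rupture (net): A_n = (100 − 1×29)×10 = 710 mm² (U = 1.0, A_e = A_n). φR_n = 0.75 × 450 × 710 = 239.6 kN.
Tension yield (gross): A_g = 100×10 = 1000 mm². φR_n = 0.90 × 345 × 1000 = 310.5 kN.
Governing: min(795.6, 929.5, 695.9, 239.6, 310.5) = 239.6 kN → net-section rupture.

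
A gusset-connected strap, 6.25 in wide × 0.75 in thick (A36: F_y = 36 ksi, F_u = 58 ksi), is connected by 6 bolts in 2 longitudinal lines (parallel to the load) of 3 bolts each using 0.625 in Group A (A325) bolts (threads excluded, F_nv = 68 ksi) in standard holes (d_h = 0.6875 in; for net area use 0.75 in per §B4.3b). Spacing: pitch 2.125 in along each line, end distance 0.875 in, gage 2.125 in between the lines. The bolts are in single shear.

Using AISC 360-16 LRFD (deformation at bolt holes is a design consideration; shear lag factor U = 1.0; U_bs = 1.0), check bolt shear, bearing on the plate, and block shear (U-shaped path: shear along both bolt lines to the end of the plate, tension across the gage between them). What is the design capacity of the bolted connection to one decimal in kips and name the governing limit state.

Bolt shear: A_b = π(0.625)²/4 = 0.3068 in². φR_n = 0.75 × 68 × 0.3068 × 6 × 1 = 93.9 kips.
Bearing (0.75 in plate, F_u = 58 ksi): end bolts L_c = 0.875 − 0.6875/2 = 0.53125, R_n = min(1.2×0.53125×0.75×58, 2.4×0.625×0.75×58) = 27.731 kips/bolt; interior L_c = 2.125 − 0.6875 = 1.4375, R_n = 65.25 kips/bolt. φR_n = 0.75 × (2×27.731 + 4×65.25) = 237.3 kips.
Block shear: shear path 2×[0.875+2×2.125] = 2×5.125 in, A_gv = 7.6875, A_nv = 2×(5.125 − 2.5×0.75)×0.75 = 4.875 in²; tension across gage: (2.125 − 1×0.75)×0.75 = 1.0313 in². R_n = min(0.6×58×4.875, 0.6×36×7.6875) + 1.0×58×1.0313 = min(169.65, 166.05) + 59.815 = 225.87 kips. φR_n = 0.75 × 225.87 = 169.4 kips.
Governing: min(93.9, 237.3, 169.4) = 93.9 kips → bolt shear.

93.9 kips (bolt shear governs)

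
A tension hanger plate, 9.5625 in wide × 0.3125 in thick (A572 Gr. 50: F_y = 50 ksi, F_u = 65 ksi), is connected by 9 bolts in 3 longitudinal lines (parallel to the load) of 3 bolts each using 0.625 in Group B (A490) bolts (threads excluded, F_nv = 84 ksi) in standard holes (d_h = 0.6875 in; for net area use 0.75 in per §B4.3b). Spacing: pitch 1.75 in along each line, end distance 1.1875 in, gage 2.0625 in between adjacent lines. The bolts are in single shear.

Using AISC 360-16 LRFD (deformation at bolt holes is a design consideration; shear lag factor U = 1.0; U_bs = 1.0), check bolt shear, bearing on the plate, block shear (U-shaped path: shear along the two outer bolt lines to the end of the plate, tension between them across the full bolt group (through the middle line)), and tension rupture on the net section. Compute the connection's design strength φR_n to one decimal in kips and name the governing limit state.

Bolt shear: A_b = π(0.625)²/4 = 0.3068 in². φR_n = 0.75 × 84 × 0.3068 × 9 × 1 = 174.0 kips.
Bearing (0.3125 in plate, F_u = 65 ksi): end bolts L_c = 1.1875 − 0.6875/2 = 0.84375, R_n = min(1.2×0.84375×0.3125×65, 2.4×0.625×0.3125×65) = 20.566 kips/bolt; interior L_c = 1.75 − 0.6875 = 1.0625, R_n = 25.898 kips/bolt. φR_n = 0.75 × (3×20.566 + 6×25.898) = 162.8 kips.
Block shear: shear path 2×[1.1875+2×1.75] = 2×4.6875 in, A_gv = 2.9297, A_nv = 2×(4.6875 − 2.5×0.75)×0.3125 = 1.7578 in²; tension across gage: (4.125 − 2×0.75)×0.3125 = 0.82031 in². R_n = min(0.6×65×1.7578, 0.6×50×2.9297) + 1.0×65×0.82031 = min(68.554, 87.891) + 53.32 = 121.87 kips. φR_n = 0.75 × 121.87 = 91.4 kips.
Tension rupture (net): A_n = (9.5625 − 3×0.75)×0.3125 = 2.2852 in² (U = 1.0, A_e = A_n). φR_n = 0.75 × 65 × 2.2852 = 111.4 kips.
Governing: min(174.0, 162.8, 91.4, 111.4) = 91.4 kips → block shear.

91.4 kips (block shear governs)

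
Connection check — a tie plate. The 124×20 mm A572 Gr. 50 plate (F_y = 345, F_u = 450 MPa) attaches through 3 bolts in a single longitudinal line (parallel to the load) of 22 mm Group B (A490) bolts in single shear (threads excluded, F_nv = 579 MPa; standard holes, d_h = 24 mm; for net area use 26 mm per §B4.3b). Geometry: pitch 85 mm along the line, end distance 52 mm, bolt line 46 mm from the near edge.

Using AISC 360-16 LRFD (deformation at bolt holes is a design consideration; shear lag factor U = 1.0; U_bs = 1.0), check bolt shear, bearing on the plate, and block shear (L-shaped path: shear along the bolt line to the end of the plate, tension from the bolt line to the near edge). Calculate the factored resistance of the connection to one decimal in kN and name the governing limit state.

495.2 kN (bolt shear governs)

Bolt shear: A_b = π(22)²/4 = 380.13 mm². φR_n = 0.75 × 579 × 380.13 × 3 × 1 = 495.2 kN.
Bearing (20 mm plate, F_u = 450 MPa): end bolts L_c = 52 − 24/2 = 40, R_n = min(1.2×40×20×450, 2.4×22×20×450) = 432 kN/bolt; interior L_c = 85 − 24 = 61, R_n = 475.2 kN/bolt. φR_n = 0.75 × (1×432 + 2×475.2) = 1036.8 kN.
Block shear: shear path 1×[52+2×85] = 1×222 mm, A_gv = 4440, A_nv = 1×(222 − 2.5×26)×20 = 3140 mm²; tension to near edge: (46 − 0.5×26)×20 = 660 mm². R_n = min(0.6×450×3140, 0.6×345×4440) + 1.0×450×660 = min(847.8, 919.08) + 297 = 1144.8 kN. φR_n = 0.75 × 1144.8 = 858.6 kN.
Governing: min(495.2, 1036.8, 858.6) = 495.2 kN → bolt shear.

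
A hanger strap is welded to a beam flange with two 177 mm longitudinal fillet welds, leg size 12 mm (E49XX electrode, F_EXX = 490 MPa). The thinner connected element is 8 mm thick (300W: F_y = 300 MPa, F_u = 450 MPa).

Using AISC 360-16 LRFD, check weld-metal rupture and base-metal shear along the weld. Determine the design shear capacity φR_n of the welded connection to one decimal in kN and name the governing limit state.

Weld metal: throat = 0.707×12 = 8.484 mm, L = 2×177 = 354 mm. φR_n = 0.75 × 0.6 × 490 × 8.484 × 354 = 662.2 kN.
Base metal shear (8 mm plate): yield φR_n = 1.0×0.6×300×8×354 = 509.8 kN; rupture φR_n = 0.75×0.6×450×8×354 = 573.5 kN; take 509.8 kN (yield).
Governing: min(662.2, 509.8) = 509.8 kN → base-metal shear.

509.8 kN (base-metal shear governs)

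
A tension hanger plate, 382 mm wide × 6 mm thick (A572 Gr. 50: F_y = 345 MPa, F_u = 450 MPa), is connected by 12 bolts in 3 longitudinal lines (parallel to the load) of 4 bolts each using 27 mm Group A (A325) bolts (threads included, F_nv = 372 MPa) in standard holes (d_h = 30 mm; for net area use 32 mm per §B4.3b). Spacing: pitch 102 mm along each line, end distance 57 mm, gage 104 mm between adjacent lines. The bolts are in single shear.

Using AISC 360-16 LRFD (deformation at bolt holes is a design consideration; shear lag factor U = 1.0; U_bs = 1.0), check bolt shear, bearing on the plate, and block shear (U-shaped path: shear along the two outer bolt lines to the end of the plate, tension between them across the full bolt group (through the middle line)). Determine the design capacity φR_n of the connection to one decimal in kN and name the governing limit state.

901.5 kN (block shear governs)

Bolt shear: A_b = π(27)²/4 = 572.56 mm². φR_n = 0.75 × 372 × 572.56 × 12 × 1 = 1916.9 kN.
Bearing (6 mm plate, F_u = 450 MPa): end bolts L_c = 57 − 30/2 = 42, R_n = min(1.2×42×6×450, 2.4×27×6×450) = 136.08 kN/bolt; interior L_c = 102 − 30 = 72, R_n = 174.96 kN/bolt. φR_n = 0.75 × (3×136.08 + 9×174.96) = 1487.2 kN.
Block shear: shear path 2×[57+3×102] = 2×363 mm, A_gv = 4356, A_nv = 2×(363 − 3.5×32)×6 = 3012 mm²; tension across gage: (208 − 2×32)×6 = 864 mm². R_n = min(0.6×450×3012, 0.6×345×4356) + 1.0×450×864 = min(813.24, 901.69) + 388.8 = 1202 kN. φR_n = 0.75 × 1202 = 901.5 kN.
Governing: min(1916.9, 1487.2, 901.5) = 901.5 kN → block shear.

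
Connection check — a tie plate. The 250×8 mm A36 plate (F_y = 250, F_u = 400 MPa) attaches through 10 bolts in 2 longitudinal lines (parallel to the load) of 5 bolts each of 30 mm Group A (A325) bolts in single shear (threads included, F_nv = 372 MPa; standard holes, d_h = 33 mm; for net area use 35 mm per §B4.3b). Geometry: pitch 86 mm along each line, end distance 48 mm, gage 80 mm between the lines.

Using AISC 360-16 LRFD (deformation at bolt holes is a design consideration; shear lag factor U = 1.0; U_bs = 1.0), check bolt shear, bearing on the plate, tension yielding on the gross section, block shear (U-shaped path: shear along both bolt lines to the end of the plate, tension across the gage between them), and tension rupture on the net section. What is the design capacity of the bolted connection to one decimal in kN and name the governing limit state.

432.0 kN (net-section rupture governs)

Bolt shear: A_b = π(30)²/4 = 706.86 mm². φR_n = 0.75 × 372 × 706.86 × 10 × 1 = 1972.1 kN.
Bearing (8 mm plate, F_u = 400 MPa): end bolts L_c = 48 − 33/2 = 31.5, R_n = min(1.2×31.5×8×400, 2.4×30×8×400) = 120.96 kN/bolt; interior L_c = 86 − 33 = 53, R_n = 203.52 kN/bolt. φR_n = 0.75 × (2×120.96 + 8×203.52) = 1402.6 kN.
Tension yield (gross): A_g = 250×8 = 2000 mm². φR_n = 0.90 × 250 × 2000 = 450.0 kN.
Block shear: shear path 2×[48+4×86] = 2×392 mm, A_gv = 6272, A_nv = 2×(392 − 4.5×35)×8 = 3752 mm²; tension across gage: (80 − 1×35)×8 = 360 mm². R_n = min(0.6×400×3752, 0.6×250×6272) + 1.0×400×360 = min(900.48, 940.8) + 144 = 1044.5 kN. φR_n = 0.75 × 1044.5 = 783.4 kN.
Tension rupture (net): A_n = (250 − 2×35)×8 = 1440 mm² (U = 1.0, A_e = A_n). φR_n = 0.75 × 400 × 1440 = 432.0 kN.
Governing: min(1972.1, 1402.6, 450.0, 783.4, 432.0) = 432.0 kN → net-section rupture.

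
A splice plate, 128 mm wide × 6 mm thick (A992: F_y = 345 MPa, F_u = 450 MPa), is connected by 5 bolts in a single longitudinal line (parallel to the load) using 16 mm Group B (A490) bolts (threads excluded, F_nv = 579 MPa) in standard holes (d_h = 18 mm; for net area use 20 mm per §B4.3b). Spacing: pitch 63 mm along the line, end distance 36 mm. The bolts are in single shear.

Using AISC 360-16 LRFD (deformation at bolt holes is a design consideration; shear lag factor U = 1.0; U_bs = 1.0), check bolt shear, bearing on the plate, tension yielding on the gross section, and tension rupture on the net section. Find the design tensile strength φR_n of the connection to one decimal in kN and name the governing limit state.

Bolt shear: A_b = π(16)²/4 = 201.06 mm². φR_n = 0.75 × 579 × 201.06 × 5 × 1 = 436.6 kN.
Bearing (6 mm plate, F_u = 450 MPa): end bolts L_c = 36 − 18/2 = 27, R_n = min(1.2×27×6×450, 2.4×16×6×450) = 87.48 kN/bolt; interior L_c = 63 − 18 = 45, R_n = 103.68 kN/bolt. φR_n = 0.75 × (1×87.48 + 4×103.68) = 376.7 kN.
Tension yield (gross): A_g = 128×6 = 768 mm². φR_n = 0.90 × 345 × 768 = 238.5 kN.
Tension rupture (net): A_n = (128 − 1×20)×6 = 648 mm² (U = 1.0, A_e = A_n). φR_n = 0.75 × 450 × 648 = 218.7 kN.
Governing: min(436.6, 376.7, 238.5, 218.7) = 218.7 kN → net-section rupture.

218.7 kN (net-section rupture governs)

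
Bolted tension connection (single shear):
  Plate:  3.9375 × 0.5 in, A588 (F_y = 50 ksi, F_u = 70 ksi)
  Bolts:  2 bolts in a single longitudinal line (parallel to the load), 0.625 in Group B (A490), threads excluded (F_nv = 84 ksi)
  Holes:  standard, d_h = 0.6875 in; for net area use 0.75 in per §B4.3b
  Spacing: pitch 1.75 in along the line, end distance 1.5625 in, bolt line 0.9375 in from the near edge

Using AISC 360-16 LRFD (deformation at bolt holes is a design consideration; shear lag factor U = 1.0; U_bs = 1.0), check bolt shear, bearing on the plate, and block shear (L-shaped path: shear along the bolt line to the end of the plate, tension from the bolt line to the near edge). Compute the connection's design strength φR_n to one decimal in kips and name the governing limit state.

38.7 kips (bolt shear governs)

Bolt shear: A_b = π(0.625)²/4 = 0.3068 in². φR_n = 0.75 × 84 × 0.3068 × 2 × 1 = 38.7 kips.
Bearing (0.5 in plate, F_u = 70 ksi): end bolts L_c = 1.5625 − 0.6875/2 = 1.21875, R_n = min(1.2×1.21875×0.5×70, 2.4×0.625×0.5×70) = 51.188 kips/bolt; interior L_c = 1.75 − 0.6875 = 1.0625, R_n = 44.625 kips/bolt. φR_n = 0.75 × (1×51.188 + 1×44.625) = 71.9 kips.
Block shear: shear path 1×[1.5625+1×1.75] = 1×3.3125 in, A_gv = 1.6563, A_nv = 1×(3.3125 − 1.5×0.75)×0.5 = 1.0938 in²; tension to near edge: (0.9375 − 0.5×0.75)×0.5 = 0.28125 in². R_n = min(0.6×70×1.0938, 0.6×50×1.6563) + 1.0×70×0.28125 = min(45.94, 49.689) + 19.688 = 65.628 kips. φR_n = 0.75 × 65.628 = 49.2 kips.
Governing: min(38.7, 71.9, 49.2) = 38.7 kips → bolt shear.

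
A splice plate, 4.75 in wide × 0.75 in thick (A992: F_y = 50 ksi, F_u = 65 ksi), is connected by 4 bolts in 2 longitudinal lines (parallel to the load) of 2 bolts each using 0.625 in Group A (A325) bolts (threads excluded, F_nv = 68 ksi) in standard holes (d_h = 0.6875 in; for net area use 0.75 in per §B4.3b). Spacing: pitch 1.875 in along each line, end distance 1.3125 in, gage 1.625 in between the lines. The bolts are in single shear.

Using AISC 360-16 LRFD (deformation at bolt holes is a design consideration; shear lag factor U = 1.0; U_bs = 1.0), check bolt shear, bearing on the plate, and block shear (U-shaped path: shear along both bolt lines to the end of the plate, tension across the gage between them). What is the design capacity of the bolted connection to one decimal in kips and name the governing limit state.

62.6 kips (bolt shear governs)

Bolt shear: A_b = π(0.625)²/4 = 0.3068 in². φR_n = 0.75 × 68 × 0.3068 × 4 × 1 = 62.6 kips.
Bearing (0.75 in plate, F_u = 65 ksi): end bolts L_c = 1.3125 − 0.6875/2 = 0.96875, R_n = min(1.2×0.96875×0.75×65, 2.4×0.625×0.75×65) = 56.672 kips/bolt; interior L_c = 1.875 − 0.6875 = 1.1875, R_n = 69.469 kips/bolt. φR_n = 0.75 × (2×56.672 + 2×69.469) = 189.2 kips.
Block shear: shear path 2×[1.3125+1×1.875] = 2×3.1875 in, A_gv = 4.7813, A_nv = 2×(3.1875 − 1.5×0.75)×0.75 = 3.0938 in²; tension across gage: (1.625 − 1×0.75)×0.75 = 0.65625 in². R_n = min(0.6×65×3.0938, 0.6×50×4.7813) + 1.0×65×0.65625 = min(120.66, 143.44) + 42.656 = 163.32 kips. φR_n = 0.75 × 163.32 = 122.5 kips.
Governing: min(62.6, 189.2, 122.5) = 62.6 kips → bolt shear.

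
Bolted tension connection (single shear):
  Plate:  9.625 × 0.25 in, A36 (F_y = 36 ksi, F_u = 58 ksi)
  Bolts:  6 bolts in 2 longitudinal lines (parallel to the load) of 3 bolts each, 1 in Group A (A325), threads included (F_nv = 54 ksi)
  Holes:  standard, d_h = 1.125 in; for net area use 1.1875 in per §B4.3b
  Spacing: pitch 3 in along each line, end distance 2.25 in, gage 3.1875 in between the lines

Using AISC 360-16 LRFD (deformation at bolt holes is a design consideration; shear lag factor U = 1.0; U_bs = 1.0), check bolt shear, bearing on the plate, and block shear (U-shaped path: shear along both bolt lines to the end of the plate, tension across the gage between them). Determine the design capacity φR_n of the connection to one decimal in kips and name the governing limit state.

Bolt shear: A_b = π(1)²/4 = 0.7854 in². φR_n = 0.75 × 54 × 0.7854 × 6 × 1 = 190.9 kips.
Bearing (0.25 in plate, F_u = 58 ksi): end bolts L_c = 2.25 − 1.125/2 = 1.6875, R_n = min(1.2×1.6875×0.25×58, 2.4×1×0.25×58) = 29.363 kips/bolt; interior L_c = 3 − 1.125 = 1.875, R_n = 32.625 kips/bolt. φR_n = 0.75 × (2×29.363 + 4×32.625) = 141.9 kips.
Block shear: shear path 2×[2.25+2×3] = 2×8.25 in, A_gv = 4.125, A_nv = 2×(8.25 − 2.5×1.1875)×0.25 = 2.6406 in²; tension across gage: (3.1875 − 1×1.1875)×0.25 = 0.5 in². R_n = min(0.6×58×2.6406, 0.6×36×4.125) + 1.0×58×0.5 = min(91.893, 89.1) + 29 = 118.1 kips. φR_n = 0.75 × 118.1 = 88.6 kips.
Governing: min(190.9, 141.9, 88.6) = 88.6 kips → block shear.

88.6 kips (block shear governs)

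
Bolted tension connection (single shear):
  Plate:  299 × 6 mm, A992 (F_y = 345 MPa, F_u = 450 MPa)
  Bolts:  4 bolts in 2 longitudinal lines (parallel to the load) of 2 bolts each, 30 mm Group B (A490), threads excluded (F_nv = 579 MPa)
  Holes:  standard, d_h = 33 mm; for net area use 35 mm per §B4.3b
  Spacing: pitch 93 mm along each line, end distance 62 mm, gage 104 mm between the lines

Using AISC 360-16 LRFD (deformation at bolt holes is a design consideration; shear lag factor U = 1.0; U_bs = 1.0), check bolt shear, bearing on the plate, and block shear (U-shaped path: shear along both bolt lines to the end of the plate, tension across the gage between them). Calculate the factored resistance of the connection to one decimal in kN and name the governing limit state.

Bolt shear: A_b = π(30)²/4 = 706.86 mm². φR_n = 0.75 × 579 × 706.86 × 4 × 1 = 1227.8 kN.
Bearing (6 mm plate, F_u = 450 MPa): end bolts L_c = 62 − 33/2 = 45.5, R_n = min(1.2×45.5×6×450, 2.4×30×6×450) = 147.42 kN/bolt; interior L_c = 93 − 33 = 60, R_n = 194.4 kN/bolt. φR_n = 0.75 × (2×147.42 + 2×194.4) = 512.7 kN.
Block shear: shear path 2×[62+1×93] = 2×155 mm, A_gv = 1860, A_nv = 2×(155 − 1.5×35)×6 = 1230 mm²; tension across gage: (104 − 1×35)×6 = 414 mm². R_n = min(0.6×450×1230, 0.6×345×1860) + 1.0×450×414 = min(332.1, 385.02) + 186.3 = 518.4 kN. φR_n = 0.75 × 518.4 = 388.8 kN.
Governing: min(1227.8, 512.7, 388.8) = 388.8 kN → block shear.

388.8 kN (block shear governs)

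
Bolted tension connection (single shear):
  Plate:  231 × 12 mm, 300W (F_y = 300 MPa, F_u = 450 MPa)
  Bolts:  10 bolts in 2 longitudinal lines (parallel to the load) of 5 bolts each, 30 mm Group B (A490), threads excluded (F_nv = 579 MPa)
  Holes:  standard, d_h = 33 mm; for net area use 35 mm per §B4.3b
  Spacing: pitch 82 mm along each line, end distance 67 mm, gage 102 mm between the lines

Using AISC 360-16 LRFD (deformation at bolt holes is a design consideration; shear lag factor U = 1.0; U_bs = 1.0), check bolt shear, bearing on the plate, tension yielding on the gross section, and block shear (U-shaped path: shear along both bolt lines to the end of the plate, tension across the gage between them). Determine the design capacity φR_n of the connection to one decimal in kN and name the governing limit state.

Bolt shear: A_b = π(30)²/4 = 706.86 mm². φR_n = 0.75 × 579 × 706.86 × 10 × 1 = 3069.5 kN.
Bearing (12 mm plate, F_u = 450 MPa): end bolts L_c = 67 − 33/2 = 50.5, R_n = min(1.2×50.5×12×450, 2.4×30×12×450) = 327.24 kN/bolt; interior L_c = 82 − 33 = 49, R_n = 317.52 kN/bolt. φR_n = 0.75 × (2×327.24 + 8×317.52) = 2396.0 kN.
Tension yield (gross): A_g = 231×12 = 2772 mm². φR_n = 0.90 × 300 × 2772 = 748.4 kN.
Block shear: shear path 2×[67+4×82] = 2×395 mm, A_gv = 9480, A_nv = 2×(395 − 4.5×35)×12 = 5700 mm²; tension across gage: (102 − 1×35)×12 = 804 mm². R_n = min(0.6×450×5700, 0.6×300×9480) + 1.0×450×804 = min(1539, 1706.4) + 361.8 = 1900.8 kN. φR_n = 0.75 × 1900.8 = 1425.6 kN.
Governing: min(3069.5, 2396.0, 748.4, 1425.6) = 748.4 kN → gross-section yield.

748.4 kN (gross-section yield governs)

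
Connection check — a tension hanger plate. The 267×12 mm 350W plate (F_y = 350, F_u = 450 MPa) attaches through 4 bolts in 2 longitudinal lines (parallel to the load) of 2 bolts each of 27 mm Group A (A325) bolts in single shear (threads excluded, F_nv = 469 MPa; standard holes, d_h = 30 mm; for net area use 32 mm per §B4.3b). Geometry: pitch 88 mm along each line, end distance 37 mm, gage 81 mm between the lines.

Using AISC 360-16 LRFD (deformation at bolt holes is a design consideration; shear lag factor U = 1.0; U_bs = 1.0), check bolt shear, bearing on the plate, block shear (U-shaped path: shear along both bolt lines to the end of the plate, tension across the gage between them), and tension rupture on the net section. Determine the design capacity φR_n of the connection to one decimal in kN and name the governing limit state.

572.7 kN (block shear governs)

Bolt shear: A_b = π(27)²/4 = 572.56 mm². φR_n = 0.75 × 469 × 572.56 × 4 × 1 = 805.6 kN.
Bearing (12 mm plate, F_u = 450 MPa): end bolts L_c = 37 − 30/2 = 22, R_n = min(1.2×22×12×450, 2.4×27×12×450) = 142.56 kN/bolt; interior L_c = 88 − 30 = 58, R_n = 349.92 kN/bolt. φR_n = 0.75 × (2×142.56 + 2×349.92) = 738.7 kN.
Block shear: shear path 2×[37+1×88] = 2×125 mm, A_gv = 3000, A_nv = 2×(125 − 1.5×32)×12 = 1848 mm²; tension across gage: (81 − 1×32)×12 = 588 mm². R_n = min(0.6×450×1848, 0.6×350×3000) + 1.0×450×588 = min(498.96, 630) + 264.6 = 763.56 kN. φR_n = 0.75 × 763.56 = 572.7 kN.
Tension rupture (net): A_n = (267 − 2×32)×12 = 2436 mm² (U = 1.0, A_e = A_n). φR_n = 0.75 × 450 × 2436 = 822.2 kN.
Governing: min(805.6, 738.7, 572.7, 822.2) = 572.7 kN → block shear.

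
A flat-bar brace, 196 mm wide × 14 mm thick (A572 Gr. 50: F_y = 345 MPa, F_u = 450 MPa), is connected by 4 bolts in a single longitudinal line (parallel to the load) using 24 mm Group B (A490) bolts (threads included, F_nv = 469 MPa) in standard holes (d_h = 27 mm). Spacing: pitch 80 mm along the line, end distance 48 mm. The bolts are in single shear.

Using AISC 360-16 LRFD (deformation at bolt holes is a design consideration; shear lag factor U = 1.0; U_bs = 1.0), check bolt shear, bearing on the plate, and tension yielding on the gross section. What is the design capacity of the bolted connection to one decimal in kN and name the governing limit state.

636.5 kN (bolt shear governs)

Bolt shear: A_b = π(24)²/4 = 452.39 mm². φR_n = 0.75 × 469 × 452.39 × 4 × 1 = 636.5 kN.
Bearing (14 mm plate, F_u = 450 MPa): end bolts L_c = 48 − 27/2 = 34.5, R_n = min(1.2×34.5×14×450, 2.4×24×14×450) = 260.82 kN/bolt; interior L_c = 80 − 27 = 53, R_n = 362.88 kN/bolt. φR_n = 0.75 × (1×260.82 + 3×362.88) = 1012.1 kN.
Tension yield (gross): A_g = 196×14 = 2744 mm². φR_n = 0.90 × 345 × 2744 = 852.0 kN.
Governing: min(636.5, 1012.1, 852.0) = 636.5 kN → bolt shear.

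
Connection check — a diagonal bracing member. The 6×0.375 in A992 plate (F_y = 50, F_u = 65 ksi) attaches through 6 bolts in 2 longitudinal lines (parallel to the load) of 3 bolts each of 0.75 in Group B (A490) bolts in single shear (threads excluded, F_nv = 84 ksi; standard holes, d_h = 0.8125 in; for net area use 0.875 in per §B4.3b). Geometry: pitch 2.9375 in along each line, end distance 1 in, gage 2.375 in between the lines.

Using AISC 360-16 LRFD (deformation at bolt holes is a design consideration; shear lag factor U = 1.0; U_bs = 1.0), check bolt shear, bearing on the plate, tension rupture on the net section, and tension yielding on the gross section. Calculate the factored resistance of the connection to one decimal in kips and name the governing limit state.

77.7 kips (net-section rupture governs)

Bolt shear: A_b = π(0.75)²/4 = 0.44179 in². φR_n = 0.75 × 84 × 0.44179 × 6 × 1 = 167.0 kips.
Bearing (0.375 in plate, F_u = 65 ksi): end bolts L_c = 1 − 0.8125/2 = 0.59375, R_n = min(1.2×0.59375×0.375×65, 2.4×0.75×0.375×65) = 17.367 kips/bolt; interior L_c = 2.9375 − 0.8125 = 2.125, R_n = 43.875 kips/bolt. φR_n = 0.75 × (2×17.367 + 4×43.875) = 157.7 kips.
Tension rupture (net): A_n = (6 − 2×0.875)×0.375 = 1.5938 in² (U = 1.0, A_e = A_n). φR_n = 0.75 × 65 × 1.5938 = 77.7 kips.
Tension yield (gross): A_g = 6×0.375 = 2.25 in². φR_n = 0.90 × 50 × 2.25 = 101.3 kips.
Governing: min(167.0, 157.7, 77.7, 101.3) = 77.7 kips → net-section rupture.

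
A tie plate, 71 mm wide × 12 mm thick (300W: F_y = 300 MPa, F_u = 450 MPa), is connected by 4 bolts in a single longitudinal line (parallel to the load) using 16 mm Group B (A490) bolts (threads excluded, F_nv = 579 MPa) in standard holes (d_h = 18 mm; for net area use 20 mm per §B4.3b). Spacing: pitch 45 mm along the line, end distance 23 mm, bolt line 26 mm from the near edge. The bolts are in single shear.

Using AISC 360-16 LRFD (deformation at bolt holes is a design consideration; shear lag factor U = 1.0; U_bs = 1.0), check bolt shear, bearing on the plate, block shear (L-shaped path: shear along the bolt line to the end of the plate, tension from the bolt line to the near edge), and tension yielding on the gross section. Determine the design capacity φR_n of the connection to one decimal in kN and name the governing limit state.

230.0 kN (gross-section yield governs)

Bolt shear: A_b = π(16)²/4 = 201.06 mm². φR_n = 0.75 × 579 × 201.06 × 4 × 1 = 349.2 kN.
Bearing (12 mm plate, F_u = 450 MPa): end bolts L_c = 23 − 18/2 = 14, R_n = min(1.2×14×12×450, 2.4×16×12×450) = 90.72 kN/bolt; interior L_c = 45 − 18 = 27, R_n = 174.96 kN/bolt. φR_n = 0.75 × (1×90.72 + 3×174.96) = 461.7 kN.
Block shear: shear path 1×[23+3×45] = 1×158 mm, A_gv = 1896, A_nv = 1×(158 − 3.5×20)×12 = 1056 mm²; tension to near edge: (26 − 0.5×20)×12 = 192 mm². R_n = min(0.6×450×1056, 0.6×300×1896) + 1.0×450×192 = min(285.12, 341.28) + 86.4 = 371.52 kN. φR_n = 0.75 × 371.52 = 278.6 kN.
Tension yield (gross): A_g = 71×12 = 852 mm². φR_n = 0.90 × 300 × 852 = 230.0 kN.
Governing: min(349.2, 461.7, 278.6, 230.0) = 230.0 kN → gross-section yield.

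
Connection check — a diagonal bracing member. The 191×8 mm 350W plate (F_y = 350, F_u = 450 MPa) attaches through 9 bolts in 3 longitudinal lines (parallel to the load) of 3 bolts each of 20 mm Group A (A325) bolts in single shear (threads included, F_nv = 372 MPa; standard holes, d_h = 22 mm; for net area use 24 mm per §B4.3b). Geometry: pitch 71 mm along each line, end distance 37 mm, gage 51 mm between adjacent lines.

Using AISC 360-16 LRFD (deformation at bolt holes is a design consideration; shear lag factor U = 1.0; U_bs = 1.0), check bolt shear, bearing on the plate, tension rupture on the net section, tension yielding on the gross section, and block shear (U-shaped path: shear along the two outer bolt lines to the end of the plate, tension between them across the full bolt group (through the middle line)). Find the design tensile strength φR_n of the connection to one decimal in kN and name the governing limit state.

Bolt shear: A_b = π(20)²/4 = 314.16 mm². φR_n = 0.75 × 372 × 314.16 × 9 × 1 = 788.9 kN.
Bearing (8 mm plate, F_u = 450 MPa): end bolts L_c = 37 − 22/2 = 26, R_n = min(1.2×26×8×450, 2.4×20×8×450) = 112.32 kN/bolt; interior L_c = 71 − 22 = 49, R_n = 172.8 kN/bolt. φR_n = 0.75 × (3×112.32 + 6×172.8) = 1030.3 kN.
Tension rupture (net): A_n = (191 − 3×24)×8 = 952 mm² (U = 1.0, A_e = A_n). φR_n = 0.75 × 450 × 952 = 321.3 kN.
Tension yield (gross): A_g = 191×8 = 1528 mm². φR_n = 0.90 × 350 × 1528 = 481.3 kN.
Block shear: shear path 2×[37+2×71] = 2×179 mm, A_gv = 2864, A_nv = 2×(179 − 2.5×24)×8 = 1904 mm²; tension across gage: (102 − 2×24)×8 = 432 mm². R_n = min(0.6×450×1904, 0.6×350×2864) + 1.0×450×432 = min(514.08, 601.44) + 194.4 = 708.48 kN. φR_n = 0.75 × 708.48 = 531.4 kN.
Governing: min(788.9, 1030.3, 321.3, 481.3, 531.4) = 321.3 kN → net-section rupture.

321.3 kN (net-section rupture governs)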